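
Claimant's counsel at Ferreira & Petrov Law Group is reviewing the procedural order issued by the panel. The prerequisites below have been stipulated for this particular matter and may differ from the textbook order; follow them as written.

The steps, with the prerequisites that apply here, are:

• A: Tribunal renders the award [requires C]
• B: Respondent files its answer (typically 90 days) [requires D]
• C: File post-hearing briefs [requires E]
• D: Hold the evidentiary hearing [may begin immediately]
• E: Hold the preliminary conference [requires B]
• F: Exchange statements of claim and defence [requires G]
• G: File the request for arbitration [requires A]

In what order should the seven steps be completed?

D B E C A G F

D has no prerequisites → D first.
B needed D, now all done → B.
That leaves E as the only ready step → E.
C needed E, now all done → C.
A needed C, now all done → A.
Next only G has its prerequisites met → G.
F needed G, now all done → F.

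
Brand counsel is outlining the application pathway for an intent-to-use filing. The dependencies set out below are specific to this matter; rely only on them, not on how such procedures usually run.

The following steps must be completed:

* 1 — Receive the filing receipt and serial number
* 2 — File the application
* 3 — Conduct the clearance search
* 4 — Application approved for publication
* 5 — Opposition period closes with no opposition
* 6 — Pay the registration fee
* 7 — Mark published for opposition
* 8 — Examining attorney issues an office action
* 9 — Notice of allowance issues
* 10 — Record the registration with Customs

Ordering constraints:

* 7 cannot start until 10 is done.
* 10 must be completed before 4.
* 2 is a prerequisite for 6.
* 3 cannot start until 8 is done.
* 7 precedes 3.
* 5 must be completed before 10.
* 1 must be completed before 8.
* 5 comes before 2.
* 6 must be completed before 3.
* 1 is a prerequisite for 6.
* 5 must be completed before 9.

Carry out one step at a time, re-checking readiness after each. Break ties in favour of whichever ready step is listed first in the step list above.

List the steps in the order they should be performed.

1 5 2 6 8 9 10 4 7 3

Nothing is required for 1 and 5. 1 is listed earlier → 1 first.
8 now also ready, so the ready set is {5, 8}; 5 is listed earlier → 5.
2, 9 and 10 now also ready, so the ready set is {2, 8, 9, 10}; 2 is listed earlier → 2.
Ready: 6, 8, 9 and 10. 6 is listed earlier → 6.
8, 9 and 10 are all available; 8 is listed earlier → 8.
Ready: 9 and 10. 9 is listed earlier → 9.
Next only 10 has its prerequisites met → 10.
Now 4 and 7 have their prerequisites met. 4 is listed earlier, so 4 next.
Next only 7 has its prerequisites met → 7.
3 needed 6, 7 and 8, now all done → 3.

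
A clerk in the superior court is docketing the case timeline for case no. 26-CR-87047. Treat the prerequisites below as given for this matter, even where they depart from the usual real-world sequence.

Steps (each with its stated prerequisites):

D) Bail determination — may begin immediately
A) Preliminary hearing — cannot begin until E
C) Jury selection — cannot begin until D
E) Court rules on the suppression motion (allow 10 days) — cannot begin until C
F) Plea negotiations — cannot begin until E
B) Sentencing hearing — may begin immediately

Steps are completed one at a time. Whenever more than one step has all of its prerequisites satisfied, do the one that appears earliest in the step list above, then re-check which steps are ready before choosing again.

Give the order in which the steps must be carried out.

Nothing is required for D and B. D is listed earlier → D first.
Ready: C and B. C is listed earlier → C.
E and B are both available; E is listed earlier → E.
Ready: A, F and B. A is listed earlier → A.
Now F and B have their prerequisites met. F is listed earlier, so F next.
That leaves B as the only ready step → B.

D, C, E, A, F, B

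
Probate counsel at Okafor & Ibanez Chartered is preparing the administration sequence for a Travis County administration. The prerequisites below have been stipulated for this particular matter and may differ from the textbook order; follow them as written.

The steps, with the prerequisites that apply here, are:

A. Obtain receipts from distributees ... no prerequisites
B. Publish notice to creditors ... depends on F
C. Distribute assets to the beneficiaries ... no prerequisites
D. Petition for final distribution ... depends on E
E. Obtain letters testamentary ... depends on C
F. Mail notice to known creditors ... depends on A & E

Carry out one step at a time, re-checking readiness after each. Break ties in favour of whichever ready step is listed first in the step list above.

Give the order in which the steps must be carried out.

A C E D F B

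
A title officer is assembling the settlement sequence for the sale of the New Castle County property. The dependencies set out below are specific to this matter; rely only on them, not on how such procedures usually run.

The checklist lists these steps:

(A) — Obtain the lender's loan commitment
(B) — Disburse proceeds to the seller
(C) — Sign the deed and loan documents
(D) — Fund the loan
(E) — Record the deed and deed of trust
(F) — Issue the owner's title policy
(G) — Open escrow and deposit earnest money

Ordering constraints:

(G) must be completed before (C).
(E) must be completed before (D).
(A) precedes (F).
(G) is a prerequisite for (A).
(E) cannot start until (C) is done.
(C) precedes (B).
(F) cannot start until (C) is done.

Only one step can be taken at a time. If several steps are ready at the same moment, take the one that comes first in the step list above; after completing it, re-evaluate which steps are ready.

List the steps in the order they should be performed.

Only (G) has no prerequisites, so it is first.
Ready: (A) and (C). (A) is listed earlier → (A).
(C) needed (G), now all done → (C).
(B), (E) and (F) are all available; (B) is listed earlier → (B).
(E) and (F) are both available; (E) is listed earlier → (E).
Now (D) and (F) have their prerequisites met. (D) is listed earlier, so (D) next.
Next only (F) has its prerequisites met → (F).

(G), (A), (C), (B), (E), (D), (F)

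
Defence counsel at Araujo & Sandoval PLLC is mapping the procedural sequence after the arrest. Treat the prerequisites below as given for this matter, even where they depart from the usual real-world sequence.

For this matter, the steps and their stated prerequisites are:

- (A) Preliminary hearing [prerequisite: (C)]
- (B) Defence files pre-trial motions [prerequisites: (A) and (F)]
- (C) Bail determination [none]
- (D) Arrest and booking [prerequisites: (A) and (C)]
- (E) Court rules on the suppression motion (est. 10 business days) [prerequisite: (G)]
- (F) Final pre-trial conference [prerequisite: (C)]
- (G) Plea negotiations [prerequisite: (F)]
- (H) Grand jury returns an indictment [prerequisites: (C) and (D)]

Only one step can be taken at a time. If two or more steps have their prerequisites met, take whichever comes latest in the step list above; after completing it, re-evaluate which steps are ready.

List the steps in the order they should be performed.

(C) is the only step with nothing outstanding, so it goes first.
Ready: (F) and (A). (F) is listed later → (F).
(G) now also ready, so the ready set is {(G), (A)}; (G) is listed later → (G).
(E) now also ready, so the ready set is {(E), (A)}; (E) is listed later → (E).
(A) needed (C), now all done → (A).
(D) and (B) are both available; (D) is listed later → (D).
(H) and (B) are both available; (H) is listed later → (H).
Next only (B) has its prerequisites met → (B).

(C), (F), (G), (E), (A), (D), (H), (B)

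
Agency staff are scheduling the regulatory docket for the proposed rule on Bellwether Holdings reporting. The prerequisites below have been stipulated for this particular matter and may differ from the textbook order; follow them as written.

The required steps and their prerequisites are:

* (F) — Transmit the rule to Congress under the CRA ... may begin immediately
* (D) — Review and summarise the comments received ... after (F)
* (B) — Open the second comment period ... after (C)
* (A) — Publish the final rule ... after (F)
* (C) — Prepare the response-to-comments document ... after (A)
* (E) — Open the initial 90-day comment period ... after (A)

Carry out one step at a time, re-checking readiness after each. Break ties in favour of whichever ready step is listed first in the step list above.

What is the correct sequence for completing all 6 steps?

(F) → (D) → (A) → (C) → (B) → (E)

(F) has no prerequisites → (F) first.
(D) and (A) are both available; (D) is listed earlier → (D).
That leaves (A) as the only ready step → (A).
(C) and (E) are both available; (C) is listed earlier → (C).
Ready: (B) and (E). (B) is listed earlier → (B).
(E) needed (A), now all done → (E).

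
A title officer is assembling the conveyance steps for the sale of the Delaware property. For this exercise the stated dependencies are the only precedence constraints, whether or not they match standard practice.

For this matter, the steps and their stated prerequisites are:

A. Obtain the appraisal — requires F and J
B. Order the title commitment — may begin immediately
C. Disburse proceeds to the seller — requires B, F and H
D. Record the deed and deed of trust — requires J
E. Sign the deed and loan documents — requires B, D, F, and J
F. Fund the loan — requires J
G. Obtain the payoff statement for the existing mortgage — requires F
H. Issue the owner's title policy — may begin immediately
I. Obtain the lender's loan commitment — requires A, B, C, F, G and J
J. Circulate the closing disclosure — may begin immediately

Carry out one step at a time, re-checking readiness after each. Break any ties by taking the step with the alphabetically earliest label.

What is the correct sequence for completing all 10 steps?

B, H, J, D, F, A, C, E, G, I

B, H and J have no prerequisites; B has the earlier label, so B is first.
Ready: H and J. H has the earlier label → H.
That leaves J as the only ready step → J.
D and F are both available; D has the earlier label → D.
F needed J, now all done → F.
Ready: A, C, E and G. A has the earlier label → A.
C, E and G are all available; C has the earlier label → C.
E and G are both available; E has the earlier label → E.
G needed F, now all done → G.
I needed A, B, C, F, G and J, now all done → I.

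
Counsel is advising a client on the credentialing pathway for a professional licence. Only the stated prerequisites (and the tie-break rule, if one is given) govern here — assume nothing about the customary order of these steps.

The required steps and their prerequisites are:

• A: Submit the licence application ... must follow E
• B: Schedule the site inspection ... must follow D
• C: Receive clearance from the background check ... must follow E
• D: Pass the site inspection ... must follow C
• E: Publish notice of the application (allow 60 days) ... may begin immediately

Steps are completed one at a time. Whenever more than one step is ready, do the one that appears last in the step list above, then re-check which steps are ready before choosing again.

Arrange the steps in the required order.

E → C → D → B → A

E is the only step with nothing outstanding, so it goes first.
Ready: C and A. C is listed later → C.
D now also ready, so the ready set is {D, A}; D is listed later → D.
B now also ready, so the ready set is {B, A}; B is listed later → B.
A needed E, now all done → A.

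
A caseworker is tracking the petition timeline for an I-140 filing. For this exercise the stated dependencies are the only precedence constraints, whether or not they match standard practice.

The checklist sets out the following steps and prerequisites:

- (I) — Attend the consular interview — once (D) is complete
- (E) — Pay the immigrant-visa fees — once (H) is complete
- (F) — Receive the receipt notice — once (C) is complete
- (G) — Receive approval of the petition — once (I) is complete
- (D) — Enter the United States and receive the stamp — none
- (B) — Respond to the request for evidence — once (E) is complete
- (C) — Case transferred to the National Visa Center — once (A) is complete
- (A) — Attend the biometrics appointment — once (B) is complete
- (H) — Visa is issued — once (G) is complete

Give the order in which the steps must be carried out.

(D) → (I) → (G) → (H) → (E) → (B) → (A) → (C) → (F)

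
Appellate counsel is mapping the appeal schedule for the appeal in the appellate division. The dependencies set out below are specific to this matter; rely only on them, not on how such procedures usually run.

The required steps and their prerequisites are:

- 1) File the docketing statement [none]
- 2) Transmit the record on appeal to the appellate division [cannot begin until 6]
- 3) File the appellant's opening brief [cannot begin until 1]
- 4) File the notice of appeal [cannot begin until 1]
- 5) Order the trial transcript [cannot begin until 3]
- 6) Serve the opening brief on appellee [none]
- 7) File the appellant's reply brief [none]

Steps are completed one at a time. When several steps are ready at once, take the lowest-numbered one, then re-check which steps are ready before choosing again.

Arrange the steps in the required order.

1, 3, 4, 5, 6, 2, 7

1, 6 and 7 have no prerequisites; 1 has the earlier label, so 1 is first.
Ready: 3, 4, 6 and 7. 3 has the earlier label → 3.
5 now also ready, so the ready set is {4, 5, 6, 7}; 4 has the earlier label → 4.
5, 6 and 7 are all available; 5 has the earlier label → 5.
Now 6 and 7 have their prerequisites met. 6 has the earlier label, so 6 next.
2 now also ready, so the ready set is {2, 7}; 2 has the earlier label → 2.
7 is the only step now ready → 7.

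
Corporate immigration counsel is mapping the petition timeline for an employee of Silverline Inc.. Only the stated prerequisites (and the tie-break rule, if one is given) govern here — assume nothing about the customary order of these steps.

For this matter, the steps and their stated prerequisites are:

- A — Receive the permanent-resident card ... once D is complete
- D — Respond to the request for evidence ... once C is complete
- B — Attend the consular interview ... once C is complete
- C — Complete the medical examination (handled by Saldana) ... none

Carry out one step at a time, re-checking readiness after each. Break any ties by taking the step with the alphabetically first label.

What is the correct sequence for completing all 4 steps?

C is the only step with nothing outstanding, so it goes first.
Ready: B and D. B has the earlier label → B.
D needed C, now all done → D.
That leaves A as the only ready step → A.

C, B, D, A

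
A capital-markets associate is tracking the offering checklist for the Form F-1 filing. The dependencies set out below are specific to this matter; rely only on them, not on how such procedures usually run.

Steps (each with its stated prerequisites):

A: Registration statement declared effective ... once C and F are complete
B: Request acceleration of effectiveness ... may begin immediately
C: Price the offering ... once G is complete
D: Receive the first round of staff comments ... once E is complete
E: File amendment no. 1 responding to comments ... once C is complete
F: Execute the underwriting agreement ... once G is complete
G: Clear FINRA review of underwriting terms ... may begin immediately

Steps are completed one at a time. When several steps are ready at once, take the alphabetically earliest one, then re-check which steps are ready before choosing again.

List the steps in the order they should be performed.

B, G, C, E, D, F, A

B and G have no prerequisites; B has the earlier label, so B is first.
G is the only step now ready → G.
Now C and F have their prerequisites met. C has the earlier label, so C next.
E now also ready, so the ready set is {E, F}; E has the earlier label → E.
D now also ready, so the ready set is {D, F}; D has the earlier label → D.
F is the only step now ready → F.
A needed C and F, now all done → A.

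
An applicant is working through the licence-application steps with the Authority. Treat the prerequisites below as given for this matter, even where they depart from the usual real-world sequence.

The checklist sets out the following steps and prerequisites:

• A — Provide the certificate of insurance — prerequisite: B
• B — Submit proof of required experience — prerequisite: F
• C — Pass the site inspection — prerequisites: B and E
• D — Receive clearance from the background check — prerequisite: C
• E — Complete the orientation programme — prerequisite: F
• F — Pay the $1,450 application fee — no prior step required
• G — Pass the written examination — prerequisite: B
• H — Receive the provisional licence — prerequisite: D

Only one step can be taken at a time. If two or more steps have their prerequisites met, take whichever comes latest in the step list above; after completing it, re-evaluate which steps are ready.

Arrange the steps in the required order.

F, E, B, G, C, D, H, A

F has no prerequisites → F first.
Now E and B have their prerequisites met. E is listed later, so E next.
B needed F, now all done → B.
Ready: G, C and A. G is listed later → G.
Now C and A have their prerequisites met. C is listed later, so C next.
Ready: D and A. D is listed later → D.
H now also ready, so the ready set is {H, A}; H is listed later → H.
A is the only step now ready → A.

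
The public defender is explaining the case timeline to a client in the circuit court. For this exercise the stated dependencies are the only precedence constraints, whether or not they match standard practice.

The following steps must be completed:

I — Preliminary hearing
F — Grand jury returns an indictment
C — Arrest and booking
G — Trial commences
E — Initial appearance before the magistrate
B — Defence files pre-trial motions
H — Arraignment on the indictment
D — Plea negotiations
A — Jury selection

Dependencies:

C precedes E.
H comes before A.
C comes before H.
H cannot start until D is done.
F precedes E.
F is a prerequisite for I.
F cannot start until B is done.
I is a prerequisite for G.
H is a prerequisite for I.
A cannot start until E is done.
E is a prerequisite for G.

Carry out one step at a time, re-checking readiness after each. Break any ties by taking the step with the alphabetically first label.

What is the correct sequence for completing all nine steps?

Nothing is required for B, C and D. B has the earlier label → B first.
C, D and F are all available; C has the earlier label → C.
Now D and F have their prerequisites met. D has the earlier label, so D next.
Ready: F and H. F has the earlier label → F.
Now E and H have their prerequisites met. E has the earlier label, so E next.
That leaves H as the only ready step → H.
Now A and I have their prerequisites met. A has the earlier label, so A next.
I needed F and H, now all done → I.
Next only G has its prerequisites met → G.

B C D F E H A I G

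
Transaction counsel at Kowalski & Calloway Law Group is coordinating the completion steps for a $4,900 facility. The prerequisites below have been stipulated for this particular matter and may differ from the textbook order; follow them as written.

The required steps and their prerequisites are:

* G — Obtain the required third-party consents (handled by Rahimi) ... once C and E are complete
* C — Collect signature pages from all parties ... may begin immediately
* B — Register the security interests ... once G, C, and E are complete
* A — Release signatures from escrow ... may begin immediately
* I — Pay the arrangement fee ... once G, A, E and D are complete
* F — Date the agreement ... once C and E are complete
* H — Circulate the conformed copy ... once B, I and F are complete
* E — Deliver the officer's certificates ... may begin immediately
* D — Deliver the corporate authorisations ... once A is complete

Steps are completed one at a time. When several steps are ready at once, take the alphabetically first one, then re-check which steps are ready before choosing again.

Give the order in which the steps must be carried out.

A, C, D, E, F, G, B, I, H

A, C and E have no prerequisites; A has the earlier label, so A is first.
D now also ready, so the ready set is {C, D, E}; C has the earlier label → C.
D and E are both available; D has the earlier label → D.
That leaves E as the only ready step → E.
F and G are both available; F has the earlier label → F.
G needed C and E, now all done → G.
Now B and I have their prerequisites met. B has the earlier label, so B next.
I needed A, D, E and G, now all done → I.
H needed B, F and I, now all done → H.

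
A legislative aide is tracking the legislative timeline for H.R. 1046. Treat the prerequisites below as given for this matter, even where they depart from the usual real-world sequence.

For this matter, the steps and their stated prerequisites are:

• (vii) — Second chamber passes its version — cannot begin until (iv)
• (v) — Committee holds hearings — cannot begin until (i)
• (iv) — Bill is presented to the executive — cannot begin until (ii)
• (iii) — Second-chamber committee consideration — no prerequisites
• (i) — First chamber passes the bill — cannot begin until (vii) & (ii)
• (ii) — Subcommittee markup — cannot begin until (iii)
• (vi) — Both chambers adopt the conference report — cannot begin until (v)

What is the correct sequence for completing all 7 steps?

(iii) has no prerequisites → (iii) first.
That leaves (ii) as the only ready step → (ii).
(iv) needed (ii), now all done → (iv).
That leaves (vii) as the only ready step → (vii).
Next only (i) has its prerequisites met → (i).
Next only (v) has its prerequisites met → (v).
(vi) needed (v), now all done → (vi).

(iii), (ii), (iv), (vii), (i), (v), (vi)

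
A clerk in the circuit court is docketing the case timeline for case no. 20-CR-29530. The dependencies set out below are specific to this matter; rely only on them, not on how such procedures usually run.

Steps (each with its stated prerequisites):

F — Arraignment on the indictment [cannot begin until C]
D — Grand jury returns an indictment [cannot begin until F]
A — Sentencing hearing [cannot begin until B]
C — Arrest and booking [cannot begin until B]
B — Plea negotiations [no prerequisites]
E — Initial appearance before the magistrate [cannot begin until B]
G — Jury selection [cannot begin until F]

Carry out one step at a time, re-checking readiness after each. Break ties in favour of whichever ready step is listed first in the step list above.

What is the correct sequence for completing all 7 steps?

B, A, C, F, D, E, G

B has no prerequisites → B first.
Now A, C and E have their prerequisites met. A is listed earlier, so A next.
Ready: C and E. C is listed earlier → C.
F now also ready, so the ready set is {F, E}; F is listed earlier → F.
Ready: D, E and G. D is listed earlier → D.
Now E and G have their prerequisites met. E is listed earlier, so E next.
G needed F, now all done → G.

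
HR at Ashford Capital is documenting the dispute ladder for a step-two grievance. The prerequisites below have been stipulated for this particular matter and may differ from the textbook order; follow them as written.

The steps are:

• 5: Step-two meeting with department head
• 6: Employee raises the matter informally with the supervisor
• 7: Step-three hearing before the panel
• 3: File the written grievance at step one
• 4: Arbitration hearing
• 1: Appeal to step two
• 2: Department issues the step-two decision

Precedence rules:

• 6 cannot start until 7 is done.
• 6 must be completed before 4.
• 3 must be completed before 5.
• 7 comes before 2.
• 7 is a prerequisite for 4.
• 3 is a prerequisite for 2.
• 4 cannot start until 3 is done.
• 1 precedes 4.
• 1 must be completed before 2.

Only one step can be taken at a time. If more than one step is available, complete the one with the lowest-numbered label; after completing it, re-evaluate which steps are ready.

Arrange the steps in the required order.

1 → 3 → 5 → 7 → 2 → 6 → 4

Nothing is required for 1, 3 and 7. 1 has the earlier label → 1 first.
Ready: 3 and 7. 3 has the earlier label → 3.
Now 5 and 7 have their prerequisites met. 5 has the earlier label, so 5 next.
7 is the only step now ready → 7.
Now 2 and 6 have their prerequisites met. 2 has the earlier label, so 2 next.
Next only 6 has its prerequisites met → 6.
Next only 4 has its prerequisites met → 4.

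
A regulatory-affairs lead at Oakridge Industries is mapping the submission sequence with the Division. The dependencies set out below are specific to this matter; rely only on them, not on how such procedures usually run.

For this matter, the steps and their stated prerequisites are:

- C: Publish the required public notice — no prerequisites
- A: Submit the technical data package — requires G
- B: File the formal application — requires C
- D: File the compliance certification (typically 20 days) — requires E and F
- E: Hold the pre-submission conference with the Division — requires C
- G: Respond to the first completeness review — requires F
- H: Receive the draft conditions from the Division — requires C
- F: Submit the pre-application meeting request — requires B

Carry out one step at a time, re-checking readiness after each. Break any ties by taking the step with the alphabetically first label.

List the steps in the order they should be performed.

C has no prerequisites → C first.
Now B, E and H have their prerequisites met. B has the earlier label, so B next.
Now E, F and H have their prerequisites met. E has the earlier label, so E next.
F and H are both available; F has the earlier label → F.
D and G now also ready, so the ready set is {D, G, H}; D has the earlier label → D.
Ready: G and H. G has the earlier label → G.
A now also ready, so the ready set is {A, H}; A has the earlier label → A.
H is the only step now ready → H.

C, B, E, F, D, G, A, H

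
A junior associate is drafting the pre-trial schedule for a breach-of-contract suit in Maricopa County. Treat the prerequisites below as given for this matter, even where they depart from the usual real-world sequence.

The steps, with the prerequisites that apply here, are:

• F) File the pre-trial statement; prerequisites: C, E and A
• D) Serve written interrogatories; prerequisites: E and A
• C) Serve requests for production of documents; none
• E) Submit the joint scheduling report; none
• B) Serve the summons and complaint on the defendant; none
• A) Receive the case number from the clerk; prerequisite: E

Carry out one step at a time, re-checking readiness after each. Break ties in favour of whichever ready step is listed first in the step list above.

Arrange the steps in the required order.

C, E, B, A, F, D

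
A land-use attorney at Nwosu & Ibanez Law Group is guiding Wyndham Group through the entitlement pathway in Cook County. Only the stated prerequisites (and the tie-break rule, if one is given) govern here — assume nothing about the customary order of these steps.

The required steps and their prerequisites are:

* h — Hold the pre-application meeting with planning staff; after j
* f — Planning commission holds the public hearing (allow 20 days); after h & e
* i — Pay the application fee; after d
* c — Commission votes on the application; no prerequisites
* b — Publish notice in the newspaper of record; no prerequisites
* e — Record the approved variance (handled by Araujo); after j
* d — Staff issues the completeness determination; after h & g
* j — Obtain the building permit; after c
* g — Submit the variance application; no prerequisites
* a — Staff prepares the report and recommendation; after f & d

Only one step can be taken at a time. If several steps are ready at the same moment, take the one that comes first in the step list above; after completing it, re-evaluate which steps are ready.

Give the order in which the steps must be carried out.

c, b and g have no prerequisites; c is listed earlier, so c is first.
Ready: b, j and g. b is listed earlier → b.
Now j and g have their prerequisites met. j is listed earlier, so j next.
Ready: h, e and g. h is listed earlier → h.
Now e and g have their prerequisites met. e is listed earlier, so e next.
f now also ready, so the ready set is {f, g}; f is listed earlier → f.
That leaves g as the only ready step → g.
d is the only step now ready → d.
Ready: i and a. i is listed earlier → i.
Next only a has its prerequisites met → a.

c, b, j, h, e, f, g, d, i, a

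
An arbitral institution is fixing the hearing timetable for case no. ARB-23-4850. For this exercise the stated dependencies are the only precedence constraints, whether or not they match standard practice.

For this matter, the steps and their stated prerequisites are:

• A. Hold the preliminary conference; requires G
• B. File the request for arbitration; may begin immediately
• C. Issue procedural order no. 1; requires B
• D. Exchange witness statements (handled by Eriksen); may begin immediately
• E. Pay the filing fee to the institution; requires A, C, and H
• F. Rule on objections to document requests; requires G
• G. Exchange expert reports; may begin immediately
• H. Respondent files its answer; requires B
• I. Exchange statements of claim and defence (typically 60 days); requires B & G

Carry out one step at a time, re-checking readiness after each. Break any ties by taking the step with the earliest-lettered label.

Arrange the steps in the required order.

B → C → D → G → A → F → H → E → I

Nothing is required for B, D and G. B has the earlier label → B first.
Now C, D, G and H have their prerequisites met. C has the earlier label, so C next.
D, G and H are all available; D has the earlier label → D.
Ready: G and H. G has the earlier label → G.
Ready: A, F, H and I. A has the earlier label → A.
Ready: F, H and I. F has the earlier label → F.
Now H and I have their prerequisites met. H has the earlier label, so H next.
Now E and I have their prerequisites met. E has the earlier label, so E next.
I is the only step now ready → I.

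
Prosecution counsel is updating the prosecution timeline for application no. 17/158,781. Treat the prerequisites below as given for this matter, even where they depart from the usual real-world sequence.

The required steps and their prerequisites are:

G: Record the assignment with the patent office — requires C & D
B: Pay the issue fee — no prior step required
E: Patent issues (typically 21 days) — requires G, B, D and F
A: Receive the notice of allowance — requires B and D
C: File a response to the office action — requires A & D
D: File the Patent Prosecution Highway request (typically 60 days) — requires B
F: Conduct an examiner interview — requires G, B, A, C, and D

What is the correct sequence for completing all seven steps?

B has no prerequisites → B first.
Next only D has its prerequisites met → D.
A needed B and D, now all done → A.
That leaves C as the only ready step → C.
G needed C and D, now all done → G.
F is the only step now ready → F.
That leaves E as the only ready step → E.

B, D, A, C, G, F, E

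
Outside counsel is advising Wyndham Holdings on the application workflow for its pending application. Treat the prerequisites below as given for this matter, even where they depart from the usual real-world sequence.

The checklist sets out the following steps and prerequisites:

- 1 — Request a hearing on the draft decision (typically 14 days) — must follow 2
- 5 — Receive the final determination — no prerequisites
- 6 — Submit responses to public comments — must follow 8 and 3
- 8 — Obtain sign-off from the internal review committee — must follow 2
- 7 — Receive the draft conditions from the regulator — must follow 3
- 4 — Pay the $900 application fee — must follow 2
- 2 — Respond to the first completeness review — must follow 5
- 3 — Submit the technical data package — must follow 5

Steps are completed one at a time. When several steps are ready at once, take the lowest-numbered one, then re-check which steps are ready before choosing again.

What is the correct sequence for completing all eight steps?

5 is the only step with nothing outstanding, so it goes first.
Ready: 2 and 3. 2 has the earlier label → 2.
1, 4 and 8 now also ready, so the ready set is {1, 3, 4, 8}; 1 has the earlier label → 1.
3, 4 and 8 are all available; 3 has the earlier label → 3.
7 now also ready, so the ready set is {4, 7, 8}; 4 has the earlier label → 4.
Now 7 and 8 have their prerequisites met. 7 has the earlier label, so 7 next.
That leaves 8 as the only ready step → 8.
6 is the only step now ready → 6.

5, 2, 1, 3, 4, 7, 8, 6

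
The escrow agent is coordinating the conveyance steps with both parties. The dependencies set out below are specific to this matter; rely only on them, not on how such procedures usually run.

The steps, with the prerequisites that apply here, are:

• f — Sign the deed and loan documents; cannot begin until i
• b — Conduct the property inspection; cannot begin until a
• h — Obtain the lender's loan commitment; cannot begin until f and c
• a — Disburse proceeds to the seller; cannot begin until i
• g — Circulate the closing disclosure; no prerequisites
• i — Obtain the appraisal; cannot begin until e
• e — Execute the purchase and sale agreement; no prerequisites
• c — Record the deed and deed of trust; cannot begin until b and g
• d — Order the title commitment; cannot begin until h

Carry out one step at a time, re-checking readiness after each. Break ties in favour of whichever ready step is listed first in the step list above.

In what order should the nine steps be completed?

g → e → i → f → a → b → c → h → d

g and e have no prerequisites; g is listed earlier, so g is first.
Next only e has its prerequisites met → e.
Next only i has its prerequisites met → i.
f and a are both available; f is listed earlier → f.
a needed i, now all done → a.
b needed a, now all done → b.
c needed b and g, now all done → c.
Next only h has its prerequisites met → h.
Next only d has its prerequisites met → d.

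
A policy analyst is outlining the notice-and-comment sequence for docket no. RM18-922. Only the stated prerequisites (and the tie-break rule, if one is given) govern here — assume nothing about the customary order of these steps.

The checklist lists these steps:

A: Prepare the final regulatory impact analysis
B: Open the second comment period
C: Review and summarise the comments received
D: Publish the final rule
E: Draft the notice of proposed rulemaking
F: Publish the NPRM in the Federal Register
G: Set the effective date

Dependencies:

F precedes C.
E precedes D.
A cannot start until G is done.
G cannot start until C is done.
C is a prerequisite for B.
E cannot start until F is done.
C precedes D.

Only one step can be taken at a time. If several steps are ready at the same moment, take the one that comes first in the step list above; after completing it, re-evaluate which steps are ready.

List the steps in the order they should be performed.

Only F has no prerequisites, so it is first.
Now C and E have their prerequisites met. C is listed earlier, so C next.
Now B, E and G have their prerequisites met. B is listed earlier, so B next.
Now E and G have their prerequisites met. E is listed earlier, so E next.
D now also ready, so the ready set is {D, G}; D is listed earlier → D.
G needed C, now all done → G.
That leaves A as the only ready step → A.

F, C, B, E, D, G, A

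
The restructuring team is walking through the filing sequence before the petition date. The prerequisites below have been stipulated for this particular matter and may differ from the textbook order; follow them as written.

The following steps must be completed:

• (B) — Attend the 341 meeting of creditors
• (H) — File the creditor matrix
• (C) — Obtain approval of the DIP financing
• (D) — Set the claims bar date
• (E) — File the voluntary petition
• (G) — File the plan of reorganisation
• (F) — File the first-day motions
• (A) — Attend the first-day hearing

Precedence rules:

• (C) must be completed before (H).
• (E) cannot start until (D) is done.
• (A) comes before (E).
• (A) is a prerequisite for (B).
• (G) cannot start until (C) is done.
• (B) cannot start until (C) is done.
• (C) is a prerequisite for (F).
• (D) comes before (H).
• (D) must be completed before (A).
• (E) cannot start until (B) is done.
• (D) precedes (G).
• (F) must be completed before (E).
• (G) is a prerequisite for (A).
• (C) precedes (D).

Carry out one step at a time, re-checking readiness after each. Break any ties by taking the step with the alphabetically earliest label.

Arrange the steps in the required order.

(C) is the only step with nothing outstanding, so it goes first.
Ready: (D) and (F). (D) has the earlier label → (D).
(F), (G) and (H) are all available; (F) has the earlier label → (F).
Now (G) and (H) have their prerequisites met. (G) has the earlier label, so (G) next.
(A) and (H) are both available; (A) has the earlier label → (A).
Now (B) and (H) have their prerequisites met. (B) has the earlier label, so (B) next.
(E) and (H) are both available; (E) has the earlier label → (E).
That leaves (H) as the only ready step → (H).

(C), (D), (F), (G), (A), (B), (E), (H)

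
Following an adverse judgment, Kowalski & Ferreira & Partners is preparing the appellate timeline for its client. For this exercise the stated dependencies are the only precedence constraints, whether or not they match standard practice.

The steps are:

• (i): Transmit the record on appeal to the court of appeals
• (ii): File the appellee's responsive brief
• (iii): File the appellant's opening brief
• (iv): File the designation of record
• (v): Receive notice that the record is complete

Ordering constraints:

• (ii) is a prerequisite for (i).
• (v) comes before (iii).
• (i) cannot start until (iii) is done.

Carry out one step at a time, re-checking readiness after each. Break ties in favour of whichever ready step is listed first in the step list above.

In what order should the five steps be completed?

Nothing is required for (ii), (iv) and (v). (ii) is listed earlier → (ii) first.
Now (iv) and (v) have their prerequisites met. (iv) is listed earlier, so (iv) next.
Next only (v) has its prerequisites met → (v).
(iii) needed (v), now all done → (iii).
Next only (i) has its prerequisites met → (i).

(ii) (iv) (v) (iii) (i)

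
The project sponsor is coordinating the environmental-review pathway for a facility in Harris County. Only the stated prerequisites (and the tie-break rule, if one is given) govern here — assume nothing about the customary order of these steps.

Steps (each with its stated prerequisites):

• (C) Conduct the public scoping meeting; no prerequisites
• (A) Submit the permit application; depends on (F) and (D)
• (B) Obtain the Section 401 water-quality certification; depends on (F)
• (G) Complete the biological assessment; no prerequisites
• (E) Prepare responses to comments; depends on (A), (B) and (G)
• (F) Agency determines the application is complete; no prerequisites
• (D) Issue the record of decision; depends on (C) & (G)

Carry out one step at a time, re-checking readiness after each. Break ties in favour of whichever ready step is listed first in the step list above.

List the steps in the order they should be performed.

Nothing is required for (C), (G) and (F). (C) is listed earlier → (C) first.
Now (G) and (F) have their prerequisites met. (G) is listed earlier, so (G) next.
(D) now also ready, so the ready set is {(F), (D)}; (F) is listed earlier → (F).
(B) now also ready, so the ready set is {(B), (D)}; (B) is listed earlier → (B).
Next only (D) has its prerequisites met → (D).
(A) needed (F) and (D), now all done → (A).
Next only (E) has its prerequisites met → (E).

(C), (G), (F), (B), (D), (A), (E)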